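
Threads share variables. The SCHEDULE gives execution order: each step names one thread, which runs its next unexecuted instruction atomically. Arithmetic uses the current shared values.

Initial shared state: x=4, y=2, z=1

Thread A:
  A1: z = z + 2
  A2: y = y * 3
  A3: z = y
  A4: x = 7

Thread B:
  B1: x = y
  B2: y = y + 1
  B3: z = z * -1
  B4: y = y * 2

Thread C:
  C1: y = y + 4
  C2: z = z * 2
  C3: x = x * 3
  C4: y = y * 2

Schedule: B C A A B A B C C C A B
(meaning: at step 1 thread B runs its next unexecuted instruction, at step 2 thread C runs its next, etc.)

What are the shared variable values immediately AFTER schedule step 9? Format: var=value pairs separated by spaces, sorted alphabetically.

Answer: x=6 y=19 z=-38

Derivation:
Step 1: thread B executes B1 (x = y). Shared: x=2 y=2 z=1. PCs: A@0 B@1 C@0
Step 2: thread C executes C1 (y = y + 4). Shared: x=2 y=6 z=1. PCs: A@0 B@1 C@1
Step 3: thread A executes A1 (z = z + 2). Shared: x=2 y=6 z=3. PCs: A@1 B@1 C@1
Step 4: thread A executes A2 (y = y * 3). Shared: x=2 y=18 z=3. PCs: A@2 B@1 C@1
Step 5: thread B executes B2 (y = y + 1). Shared: x=2 y=19 z=3. PCs: A@2 B@2 C@1
Step 6: thread A executes A3 (z = y). Shared: x=2 y=19 z=19. PCs: A@3 B@2 C@1
Step 7: thread B executes B3 (z = z * -1). Shared: x=2 y=19 z=-19. PCs: A@3 B@3 C@1
Step 8: thread C executes C2 (z = z * 2). Shared: x=2 y=19 z=-38. PCs: A@3 B@3 C@2
Step 9: thread C executes C3 (x = x * 3). Shared: x=6 y=19 z=-38. PCs: A@3 B@3 C@3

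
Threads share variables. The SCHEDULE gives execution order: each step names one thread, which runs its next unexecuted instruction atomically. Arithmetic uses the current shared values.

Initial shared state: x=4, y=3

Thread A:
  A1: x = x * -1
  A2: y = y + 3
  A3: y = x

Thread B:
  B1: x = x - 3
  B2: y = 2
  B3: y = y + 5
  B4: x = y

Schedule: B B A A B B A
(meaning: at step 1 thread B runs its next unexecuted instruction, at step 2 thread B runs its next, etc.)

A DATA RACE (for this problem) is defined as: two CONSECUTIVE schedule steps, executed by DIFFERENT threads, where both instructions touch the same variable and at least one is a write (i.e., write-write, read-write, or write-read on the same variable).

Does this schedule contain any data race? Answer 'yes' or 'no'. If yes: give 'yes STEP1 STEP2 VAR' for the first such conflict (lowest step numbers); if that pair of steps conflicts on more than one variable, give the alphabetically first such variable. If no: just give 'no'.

Answer: yes 4 5 y

Derivation:
Steps 1,2: same thread (B). No race.
Steps 2,3: B(r=-,w=y) vs A(r=x,w=x). No conflict.
Steps 3,4: same thread (A). No race.
Steps 4,5: A(y = y + 3) vs B(y = y + 5). RACE on y (W-W).
Steps 5,6: same thread (B). No race.
Steps 6,7: B(x = y) vs A(y = x). RACE on x (W-R), y (R-W). Multiple vars; alphabetically first is x.
First conflict at steps 4,5.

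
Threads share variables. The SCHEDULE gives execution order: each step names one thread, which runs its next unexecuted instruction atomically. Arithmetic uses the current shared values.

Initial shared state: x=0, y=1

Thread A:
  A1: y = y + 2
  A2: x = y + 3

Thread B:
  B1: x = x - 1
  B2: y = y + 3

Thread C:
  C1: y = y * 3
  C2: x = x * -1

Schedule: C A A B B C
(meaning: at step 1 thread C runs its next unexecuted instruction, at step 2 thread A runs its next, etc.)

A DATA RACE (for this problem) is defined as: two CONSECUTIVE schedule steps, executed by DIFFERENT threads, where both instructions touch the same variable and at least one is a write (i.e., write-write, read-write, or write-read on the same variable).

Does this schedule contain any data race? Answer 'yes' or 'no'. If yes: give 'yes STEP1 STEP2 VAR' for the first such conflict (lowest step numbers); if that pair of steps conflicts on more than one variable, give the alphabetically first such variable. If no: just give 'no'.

Answer: yes 1 2 y

Derivation:
Steps 1,2: C(y = y * 3) vs A(y = y + 2). RACE on y (W-W).
Steps 2,3: same thread (A). No race.
Steps 3,4: A(x = y + 3) vs B(x = x - 1). RACE on x (W-W).
Steps 4,5: same thread (B). No race.
Steps 5,6: B(r=y,w=y) vs C(r=x,w=x). No conflict.
First conflict at steps 1,2.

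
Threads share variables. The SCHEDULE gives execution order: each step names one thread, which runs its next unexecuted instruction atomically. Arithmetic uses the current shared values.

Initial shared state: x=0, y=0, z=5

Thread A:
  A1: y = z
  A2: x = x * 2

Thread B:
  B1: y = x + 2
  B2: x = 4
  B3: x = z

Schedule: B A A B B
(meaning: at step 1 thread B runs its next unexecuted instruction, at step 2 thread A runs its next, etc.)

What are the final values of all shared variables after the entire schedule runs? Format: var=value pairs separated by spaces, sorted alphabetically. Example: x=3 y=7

Step 1: thread B executes B1 (y = x + 2). Shared: x=0 y=2 z=5. PCs: A@0 B@1
Step 2: thread A executes A1 (y = z). Shared: x=0 y=5 z=5. PCs: A@1 B@1
Step 3: thread A executes A2 (x = x * 2). Shared: x=0 y=5 z=5. PCs: A@2 B@1
Step 4: thread B executes B2 (x = 4). Shared: x=4 y=5 z=5. PCs: A@2 B@2
Step 5: thread B executes B3 (x = z). Shared: x=5 y=5 z=5. PCs: A@2 B@3

Answer: x=5 y=5 z=5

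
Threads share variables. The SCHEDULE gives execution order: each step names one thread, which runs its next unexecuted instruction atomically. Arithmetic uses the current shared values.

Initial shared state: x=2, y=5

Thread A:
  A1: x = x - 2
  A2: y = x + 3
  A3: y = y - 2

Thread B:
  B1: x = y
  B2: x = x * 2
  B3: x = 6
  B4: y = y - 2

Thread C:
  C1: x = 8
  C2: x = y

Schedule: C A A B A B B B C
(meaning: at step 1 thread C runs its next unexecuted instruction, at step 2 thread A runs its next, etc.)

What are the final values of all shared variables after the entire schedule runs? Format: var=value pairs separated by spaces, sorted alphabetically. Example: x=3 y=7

Step 1: thread C executes C1 (x = 8). Shared: x=8 y=5. PCs: A@0 B@0 C@1
Step 2: thread A executes A1 (x = x - 2). Shared: x=6 y=5. PCs: A@1 B@0 C@1
Step 3: thread A executes A2 (y = x + 3). Shared: x=6 y=9. PCs: A@2 B@0 C@1
Step 4: thread B executes B1 (x = y). Shared: x=9 y=9. PCs: A@2 B@1 C@1
Step 5: thread A executes A3 (y = y - 2). Shared: x=9 y=7. PCs: A@3 B@1 C@1
Step 6: thread B executes B2 (x = x * 2). Shared: x=18 y=7. PCs: A@3 B@2 C@1
Step 7: thread B executes B3 (x = 6). Shared: x=6 y=7. PCs: A@3 B@3 C@1
Step 8: thread B executes B4 (y = y - 2). Shared: x=6 y=5. PCs: A@3 B@4 C@1
Step 9: thread C executes C2 (x = y). Shared: x=5 y=5. PCs: A@3 B@4 C@2

Answer: x=5 y=5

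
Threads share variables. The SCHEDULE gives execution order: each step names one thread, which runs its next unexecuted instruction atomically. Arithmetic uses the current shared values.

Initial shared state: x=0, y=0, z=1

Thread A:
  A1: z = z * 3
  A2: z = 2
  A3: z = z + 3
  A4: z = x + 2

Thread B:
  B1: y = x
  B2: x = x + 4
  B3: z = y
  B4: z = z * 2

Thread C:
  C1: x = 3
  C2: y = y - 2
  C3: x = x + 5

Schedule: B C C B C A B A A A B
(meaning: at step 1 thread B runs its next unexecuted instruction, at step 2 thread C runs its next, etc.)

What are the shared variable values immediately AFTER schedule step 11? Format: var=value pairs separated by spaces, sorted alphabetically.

Answer: x=12 y=-2 z=28

Derivation:
Step 1: thread B executes B1 (y = x). Shared: x=0 y=0 z=1. PCs: A@0 B@1 C@0
Step 2: thread C executes C1 (x = 3). Shared: x=3 y=0 z=1. PCs: A@0 B@1 C@1
Step 3: thread C executes C2 (y = y - 2). Shared: x=3 y=-2 z=1. PCs: A@0 B@1 C@2
Step 4: thread B executes B2 (x = x + 4). Shared: x=7 y=-2 z=1. PCs: A@0 B@2 C@2
Step 5: thread C executes C3 (x = x + 5). Shared: x=12 y=-2 z=1. PCs: A@0 B@2 C@3
Step 6: thread A executes A1 (z = z * 3). Shared: x=12 y=-2 z=3. PCs: A@1 B@2 C@3
Step 7: thread B executes B3 (z = y). Shared: x=12 y=-2 z=-2. PCs: A@1 B@3 C@3
Step 8: thread A executes A2 (z = 2). Shared: x=12 y=-2 z=2. PCs: A@2 B@3 C@3
Step 9: thread A executes A3 (z = z + 3). Shared: x=12 y=-2 z=5. PCs: A@3 B@3 C@3
Step 10: thread A executes A4 (z = x + 2). Shared: x=12 y=-2 z=14. PCs: A@4 B@3 C@3
Step 11: thread B executes B4 (z = z * 2). Shared: x=12 y=-2 z=28. PCs: A@4 B@4 C@3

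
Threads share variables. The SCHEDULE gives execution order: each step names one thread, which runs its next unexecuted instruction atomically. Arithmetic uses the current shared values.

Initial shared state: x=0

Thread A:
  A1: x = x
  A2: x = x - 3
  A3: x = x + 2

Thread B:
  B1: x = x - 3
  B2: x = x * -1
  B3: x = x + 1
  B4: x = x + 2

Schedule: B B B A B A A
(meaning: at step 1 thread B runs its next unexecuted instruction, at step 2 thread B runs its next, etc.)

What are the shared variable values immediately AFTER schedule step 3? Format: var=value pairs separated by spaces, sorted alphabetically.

Answer: x=4

Derivation:
Step 1: thread B executes B1 (x = x - 3). Shared: x=-3. PCs: A@0 B@1
Step 2: thread B executes B2 (x = x * -1). Shared: x=3. PCs: A@0 B@2
Step 3: thread B executes B3 (x = x + 1). Shared: x=4. PCs: A@0 B@3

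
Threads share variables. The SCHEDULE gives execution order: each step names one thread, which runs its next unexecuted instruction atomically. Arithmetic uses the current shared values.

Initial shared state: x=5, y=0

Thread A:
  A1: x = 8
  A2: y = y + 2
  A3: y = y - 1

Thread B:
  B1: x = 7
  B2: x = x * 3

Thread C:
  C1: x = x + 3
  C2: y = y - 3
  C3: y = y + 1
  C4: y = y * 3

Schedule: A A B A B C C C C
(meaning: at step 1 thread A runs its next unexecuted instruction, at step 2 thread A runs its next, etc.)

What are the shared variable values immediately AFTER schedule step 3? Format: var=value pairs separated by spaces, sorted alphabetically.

Answer: x=7 y=2

Derivation:
Step 1: thread A executes A1 (x = 8). Shared: x=8 y=0. PCs: A@1 B@0 C@0
Step 2: thread A executes A2 (y = y + 2). Shared: x=8 y=2. PCs: A@2 B@0 C@0
Step 3: thread B executes B1 (x = 7). Shared: x=7 y=2. PCs: A@2 B@1 C@0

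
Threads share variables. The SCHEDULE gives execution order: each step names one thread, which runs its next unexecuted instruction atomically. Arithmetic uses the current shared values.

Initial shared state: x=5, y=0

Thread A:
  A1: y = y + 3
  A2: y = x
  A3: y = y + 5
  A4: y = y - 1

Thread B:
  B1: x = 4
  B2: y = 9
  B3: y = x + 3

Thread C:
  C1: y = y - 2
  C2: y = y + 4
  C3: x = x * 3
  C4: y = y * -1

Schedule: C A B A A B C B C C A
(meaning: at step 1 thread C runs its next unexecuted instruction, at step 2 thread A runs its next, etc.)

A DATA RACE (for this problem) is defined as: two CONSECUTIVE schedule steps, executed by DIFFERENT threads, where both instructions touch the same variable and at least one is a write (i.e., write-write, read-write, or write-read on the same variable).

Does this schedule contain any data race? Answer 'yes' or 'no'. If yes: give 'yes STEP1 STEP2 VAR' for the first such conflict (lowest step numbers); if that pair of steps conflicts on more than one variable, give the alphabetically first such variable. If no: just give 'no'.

Answer: yes 1 2 y

Derivation:
Steps 1,2: C(y = y - 2) vs A(y = y + 3). RACE on y (W-W).
Steps 2,3: A(r=y,w=y) vs B(r=-,w=x). No conflict.
Steps 3,4: B(x = 4) vs A(y = x). RACE on x (W-R).
Steps 4,5: same thread (A). No race.
Steps 5,6: A(y = y + 5) vs B(y = 9). RACE on y (W-W).
Steps 6,7: B(y = 9) vs C(y = y + 4). RACE on y (W-W).
Steps 7,8: C(y = y + 4) vs B(y = x + 3). RACE on y (W-W).
Steps 8,9: B(y = x + 3) vs C(x = x * 3). RACE on x (R-W).
Steps 9,10: same thread (C). No race.
Steps 10,11: C(y = y * -1) vs A(y = y - 1). RACE on y (W-W).
First conflict at steps 1,2.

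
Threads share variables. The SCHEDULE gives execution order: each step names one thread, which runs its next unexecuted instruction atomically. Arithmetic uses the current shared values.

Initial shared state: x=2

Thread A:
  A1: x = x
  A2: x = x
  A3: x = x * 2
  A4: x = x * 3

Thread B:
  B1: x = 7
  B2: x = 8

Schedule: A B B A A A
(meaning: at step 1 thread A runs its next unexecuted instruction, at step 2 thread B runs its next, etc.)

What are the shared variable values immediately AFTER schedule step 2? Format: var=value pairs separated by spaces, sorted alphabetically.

Step 1: thread A executes A1 (x = x). Shared: x=2. PCs: A@1 B@0
Step 2: thread B executes B1 (x = 7). Shared: x=7. PCs: A@1 B@1

Answer: x=7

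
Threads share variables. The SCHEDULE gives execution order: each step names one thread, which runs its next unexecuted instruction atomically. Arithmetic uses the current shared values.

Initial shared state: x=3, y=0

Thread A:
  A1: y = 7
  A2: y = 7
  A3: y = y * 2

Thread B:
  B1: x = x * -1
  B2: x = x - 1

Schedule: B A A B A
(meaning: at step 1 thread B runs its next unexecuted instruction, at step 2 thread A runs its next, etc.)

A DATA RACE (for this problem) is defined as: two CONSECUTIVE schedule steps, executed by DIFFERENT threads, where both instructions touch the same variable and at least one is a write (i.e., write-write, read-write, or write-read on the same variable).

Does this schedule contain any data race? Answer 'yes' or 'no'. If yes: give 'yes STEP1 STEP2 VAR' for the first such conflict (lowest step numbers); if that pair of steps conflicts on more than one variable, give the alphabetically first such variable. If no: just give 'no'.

Answer: no

Derivation:
Steps 1,2: B(r=x,w=x) vs A(r=-,w=y). No conflict.
Steps 2,3: same thread (A). No race.
Steps 3,4: A(r=-,w=y) vs B(r=x,w=x). No conflict.
Steps 4,5: B(r=x,w=x) vs A(r=y,w=y). No conflict.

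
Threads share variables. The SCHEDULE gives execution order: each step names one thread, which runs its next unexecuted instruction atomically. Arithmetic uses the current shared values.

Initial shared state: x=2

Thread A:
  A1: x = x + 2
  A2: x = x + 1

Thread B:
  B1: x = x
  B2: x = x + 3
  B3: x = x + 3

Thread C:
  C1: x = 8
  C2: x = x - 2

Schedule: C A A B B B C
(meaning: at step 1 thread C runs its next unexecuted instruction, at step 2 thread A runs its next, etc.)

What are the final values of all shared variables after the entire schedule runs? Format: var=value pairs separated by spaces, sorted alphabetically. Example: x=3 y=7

Answer: x=15

Derivation:
Step 1: thread C executes C1 (x = 8). Shared: x=8. PCs: A@0 B@0 C@1
Step 2: thread A executes A1 (x = x + 2). Shared: x=10. PCs: A@1 B@0 C@1
Step 3: thread A executes A2 (x = x + 1). Shared: x=11. PCs: A@2 B@0 C@1
Step 4: thread B executes B1 (x = x). Shared: x=11. PCs: A@2 B@1 C@1
Step 5: thread B executes B2 (x = x + 3). Shared: x=14. PCs: A@2 B@2 C@1
Step 6: thread B executes B3 (x = x + 3). Shared: x=17. PCs: A@2 B@3 C@1
Step 7: thread C executes C2 (x = x - 2). Shared: x=15. PCs: A@2 B@3 C@2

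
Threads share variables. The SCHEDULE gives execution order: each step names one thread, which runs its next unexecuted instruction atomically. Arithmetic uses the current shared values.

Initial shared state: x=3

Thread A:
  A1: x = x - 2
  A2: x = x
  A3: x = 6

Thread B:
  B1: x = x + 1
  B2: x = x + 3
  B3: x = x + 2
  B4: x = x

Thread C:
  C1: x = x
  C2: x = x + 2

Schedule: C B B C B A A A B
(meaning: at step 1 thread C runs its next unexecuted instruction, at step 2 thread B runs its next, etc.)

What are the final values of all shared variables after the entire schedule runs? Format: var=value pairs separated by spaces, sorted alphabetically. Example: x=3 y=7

Step 1: thread C executes C1 (x = x). Shared: x=3. PCs: A@0 B@0 C@1
Step 2: thread B executes B1 (x = x + 1). Shared: x=4. PCs: A@0 B@1 C@1
Step 3: thread B executes B2 (x = x + 3). Shared: x=7. PCs: A@0 B@2 C@1
Step 4: thread C executes C2 (x = x + 2). Shared: x=9. PCs: A@0 B@2 C@2
Step 5: thread B executes B3 (x = x + 2). Shared: x=11. PCs: A@0 B@3 C@2
Step 6: thread A executes A1 (x = x - 2). Shared: x=9. PCs: A@1 B@3 C@2
Step 7: thread A executes A2 (x = x). Shared: x=9. PCs: A@2 B@3 C@2
Step 8: thread A executes A3 (x = 6). Shared: x=6. PCs: A@3 B@3 C@2
Step 9: thread B executes B4 (x = x). Shared: x=6. PCs: A@3 B@4 C@2

Answer: x=6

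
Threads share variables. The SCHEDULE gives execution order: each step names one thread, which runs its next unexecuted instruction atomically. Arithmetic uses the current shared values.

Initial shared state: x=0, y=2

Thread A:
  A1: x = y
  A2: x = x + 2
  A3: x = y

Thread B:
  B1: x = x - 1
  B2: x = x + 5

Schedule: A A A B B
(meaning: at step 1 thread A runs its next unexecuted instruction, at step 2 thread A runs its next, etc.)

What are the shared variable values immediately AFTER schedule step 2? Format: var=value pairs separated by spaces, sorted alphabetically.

Step 1: thread A executes A1 (x = y). Shared: x=2 y=2. PCs: A@1 B@0
Step 2: thread A executes A2 (x = x + 2). Shared: x=4 y=2. PCs: A@2 B@0

Answer: x=4 y=2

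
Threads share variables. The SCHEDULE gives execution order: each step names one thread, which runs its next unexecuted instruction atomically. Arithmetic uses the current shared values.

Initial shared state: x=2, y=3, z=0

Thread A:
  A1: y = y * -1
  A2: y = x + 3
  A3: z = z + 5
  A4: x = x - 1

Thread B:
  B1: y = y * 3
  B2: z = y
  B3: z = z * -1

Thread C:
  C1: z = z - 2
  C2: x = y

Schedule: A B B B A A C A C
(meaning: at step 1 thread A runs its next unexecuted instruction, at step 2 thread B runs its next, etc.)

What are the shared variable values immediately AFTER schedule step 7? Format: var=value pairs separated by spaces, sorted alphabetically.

Step 1: thread A executes A1 (y = y * -1). Shared: x=2 y=-3 z=0. PCs: A@1 B@0 C@0
Step 2: thread B executes B1 (y = y * 3). Shared: x=2 y=-9 z=0. PCs: A@1 B@1 C@0
Step 3: thread B executes B2 (z = y). Shared: x=2 y=-9 z=-9. PCs: A@1 B@2 C@0
Step 4: thread B executes B3 (z = z * -1). Shared: x=2 y=-9 z=9. PCs: A@1 B@3 C@0
Step 5: thread A executes A2 (y = x + 3). Shared: x=2 y=5 z=9. PCs: A@2 B@3 C@0
Step 6: thread A executes A3 (z = z + 5). Shared: x=2 y=5 z=14. PCs: A@3 B@3 C@0
Step 7: thread C executes C1 (z = z - 2). Shared: x=2 y=5 z=12. PCs: A@3 B@3 C@1

Answer: x=2 y=5 z=12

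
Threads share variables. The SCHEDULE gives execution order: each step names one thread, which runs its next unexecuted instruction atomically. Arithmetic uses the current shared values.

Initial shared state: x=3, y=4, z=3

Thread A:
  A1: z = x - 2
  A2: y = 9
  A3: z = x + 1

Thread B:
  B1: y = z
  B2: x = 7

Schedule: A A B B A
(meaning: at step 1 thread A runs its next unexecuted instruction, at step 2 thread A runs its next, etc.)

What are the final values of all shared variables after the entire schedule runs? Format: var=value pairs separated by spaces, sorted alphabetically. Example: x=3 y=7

Answer: x=7 y=1 z=8

Derivation:
Step 1: thread A executes A1 (z = x - 2). Shared: x=3 y=4 z=1. PCs: A@1 B@0
Step 2: thread A executes A2 (y = 9). Shared: x=3 y=9 z=1. PCs: A@2 B@0
Step 3: thread B executes B1 (y = z). Shared: x=3 y=1 z=1. PCs: A@2 B@1
Step 4: thread B executes B2 (x = 7). Shared: x=7 y=1 z=1. PCs: A@2 B@2
Step 5: thread A executes A3 (z = x + 1). Shared: x=7 y=1 z=8. PCs: A@3 B@2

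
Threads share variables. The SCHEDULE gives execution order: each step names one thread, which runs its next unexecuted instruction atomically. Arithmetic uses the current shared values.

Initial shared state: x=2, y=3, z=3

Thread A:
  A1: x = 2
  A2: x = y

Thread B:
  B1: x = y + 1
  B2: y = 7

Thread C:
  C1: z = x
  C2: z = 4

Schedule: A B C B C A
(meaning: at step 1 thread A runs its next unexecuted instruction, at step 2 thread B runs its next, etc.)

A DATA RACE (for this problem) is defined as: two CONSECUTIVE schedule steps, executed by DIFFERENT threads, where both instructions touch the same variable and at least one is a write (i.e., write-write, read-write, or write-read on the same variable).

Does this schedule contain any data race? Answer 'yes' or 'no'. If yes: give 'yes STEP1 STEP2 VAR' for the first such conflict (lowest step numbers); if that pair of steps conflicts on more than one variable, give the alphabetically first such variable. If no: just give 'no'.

Steps 1,2: A(x = 2) vs B(x = y + 1). RACE on x (W-W).
Steps 2,3: B(x = y + 1) vs C(z = x). RACE on x (W-R).
Steps 3,4: C(r=x,w=z) vs B(r=-,w=y). No conflict.
Steps 4,5: B(r=-,w=y) vs C(r=-,w=z). No conflict.
Steps 5,6: C(r=-,w=z) vs A(r=y,w=x). No conflict.
First conflict at steps 1,2.

Answer: yes 1 2 x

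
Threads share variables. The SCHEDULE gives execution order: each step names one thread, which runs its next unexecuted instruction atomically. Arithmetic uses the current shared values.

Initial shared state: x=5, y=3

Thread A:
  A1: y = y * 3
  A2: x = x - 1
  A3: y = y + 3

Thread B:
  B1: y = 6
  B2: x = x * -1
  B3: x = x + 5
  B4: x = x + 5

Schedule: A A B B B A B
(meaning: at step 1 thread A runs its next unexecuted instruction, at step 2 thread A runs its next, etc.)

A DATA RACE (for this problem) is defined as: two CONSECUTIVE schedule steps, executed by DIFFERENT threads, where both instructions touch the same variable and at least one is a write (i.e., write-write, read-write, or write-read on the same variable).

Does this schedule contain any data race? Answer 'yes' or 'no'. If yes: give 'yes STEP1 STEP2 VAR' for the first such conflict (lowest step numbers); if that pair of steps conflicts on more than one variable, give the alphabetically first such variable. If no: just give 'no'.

Answer: no

Derivation:
Steps 1,2: same thread (A). No race.
Steps 2,3: A(r=x,w=x) vs B(r=-,w=y). No conflict.
Steps 3,4: same thread (B). No race.
Steps 4,5: same thread (B). No race.
Steps 5,6: B(r=x,w=x) vs A(r=y,w=y). No conflict.
Steps 6,7: A(r=y,w=y) vs B(r=x,w=x). No conflict.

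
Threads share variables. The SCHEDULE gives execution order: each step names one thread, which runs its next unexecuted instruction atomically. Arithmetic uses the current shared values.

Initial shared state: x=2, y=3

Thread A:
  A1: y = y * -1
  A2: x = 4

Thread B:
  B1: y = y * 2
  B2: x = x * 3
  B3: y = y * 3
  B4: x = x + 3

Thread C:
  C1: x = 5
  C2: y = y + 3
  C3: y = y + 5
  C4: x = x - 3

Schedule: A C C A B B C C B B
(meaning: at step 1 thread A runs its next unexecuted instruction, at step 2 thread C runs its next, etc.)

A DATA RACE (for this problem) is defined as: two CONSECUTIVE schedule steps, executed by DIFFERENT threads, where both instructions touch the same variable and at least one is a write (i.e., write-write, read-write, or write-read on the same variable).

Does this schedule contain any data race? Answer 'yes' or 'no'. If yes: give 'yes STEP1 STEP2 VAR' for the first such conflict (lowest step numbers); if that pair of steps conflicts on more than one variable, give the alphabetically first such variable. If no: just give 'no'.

Answer: no

Derivation:
Steps 1,2: A(r=y,w=y) vs C(r=-,w=x). No conflict.
Steps 2,3: same thread (C). No race.
Steps 3,4: C(r=y,w=y) vs A(r=-,w=x). No conflict.
Steps 4,5: A(r=-,w=x) vs B(r=y,w=y). No conflict.
Steps 5,6: same thread (B). No race.
Steps 6,7: B(r=x,w=x) vs C(r=y,w=y). No conflict.
Steps 7,8: same thread (C). No race.
Steps 8,9: C(r=x,w=x) vs B(r=y,w=y). No conflict.
Steps 9,10: same thread (B). No race.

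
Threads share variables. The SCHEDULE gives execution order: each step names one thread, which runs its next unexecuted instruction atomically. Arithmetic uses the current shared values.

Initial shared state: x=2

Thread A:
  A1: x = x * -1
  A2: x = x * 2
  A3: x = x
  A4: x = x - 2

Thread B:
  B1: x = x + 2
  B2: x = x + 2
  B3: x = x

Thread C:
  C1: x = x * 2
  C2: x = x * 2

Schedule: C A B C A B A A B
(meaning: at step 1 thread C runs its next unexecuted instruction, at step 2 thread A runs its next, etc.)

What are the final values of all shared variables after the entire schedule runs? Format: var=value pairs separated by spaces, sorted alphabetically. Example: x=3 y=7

Step 1: thread C executes C1 (x = x * 2). Shared: x=4. PCs: A@0 B@0 C@1
Step 2: thread A executes A1 (x = x * -1). Shared: x=-4. PCs: A@1 B@0 C@1
Step 3: thread B executes B1 (x = x + 2). Shared: x=-2. PCs: A@1 B@1 C@1
Step 4: thread C executes C2 (x = x * 2). Shared: x=-4. PCs: A@1 B@1 C@2
Step 5: thread A executes A2 (x = x * 2). Shared: x=-8. PCs: A@2 B@1 C@2
Step 6: thread B executes B2 (x = x + 2). Shared: x=-6. PCs: A@2 B@2 C@2
Step 7: thread A executes A3 (x = x). Shared: x=-6. PCs: A@3 B@2 C@2
Step 8: thread A executes A4 (x = x - 2). Shared: x=-8. PCs: A@4 B@2 C@2
Step 9: thread B executes B3 (x = x). Shared: x=-8. PCs: A@4 B@3 C@2

Answer: x=-8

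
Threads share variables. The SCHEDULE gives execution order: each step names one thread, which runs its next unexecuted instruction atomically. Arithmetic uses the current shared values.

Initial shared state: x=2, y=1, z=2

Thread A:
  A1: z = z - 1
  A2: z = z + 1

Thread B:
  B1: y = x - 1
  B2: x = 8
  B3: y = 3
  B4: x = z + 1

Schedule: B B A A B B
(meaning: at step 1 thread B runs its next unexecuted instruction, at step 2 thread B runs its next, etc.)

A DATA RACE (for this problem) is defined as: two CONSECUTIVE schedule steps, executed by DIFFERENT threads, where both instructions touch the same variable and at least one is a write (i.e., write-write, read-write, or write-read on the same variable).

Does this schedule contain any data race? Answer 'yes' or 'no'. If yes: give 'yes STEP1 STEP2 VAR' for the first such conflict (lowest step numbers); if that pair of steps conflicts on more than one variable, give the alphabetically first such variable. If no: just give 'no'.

Steps 1,2: same thread (B). No race.
Steps 2,3: B(r=-,w=x) vs A(r=z,w=z). No conflict.
Steps 3,4: same thread (A). No race.
Steps 4,5: A(r=z,w=z) vs B(r=-,w=y). No conflict.
Steps 5,6: same thread (B). No race.

Answer: no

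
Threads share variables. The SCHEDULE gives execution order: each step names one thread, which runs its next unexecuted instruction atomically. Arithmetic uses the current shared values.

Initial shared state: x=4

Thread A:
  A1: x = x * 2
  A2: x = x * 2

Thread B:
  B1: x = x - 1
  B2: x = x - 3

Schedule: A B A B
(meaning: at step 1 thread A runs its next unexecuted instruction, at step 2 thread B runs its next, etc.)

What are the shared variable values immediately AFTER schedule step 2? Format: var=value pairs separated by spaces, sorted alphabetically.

Answer: x=7

Derivation:
Step 1: thread A executes A1 (x = x * 2). Shared: x=8. PCs: A@1 B@0
Step 2: thread B executes B1 (x = x - 1). Shared: x=7. PCs: A@1 B@1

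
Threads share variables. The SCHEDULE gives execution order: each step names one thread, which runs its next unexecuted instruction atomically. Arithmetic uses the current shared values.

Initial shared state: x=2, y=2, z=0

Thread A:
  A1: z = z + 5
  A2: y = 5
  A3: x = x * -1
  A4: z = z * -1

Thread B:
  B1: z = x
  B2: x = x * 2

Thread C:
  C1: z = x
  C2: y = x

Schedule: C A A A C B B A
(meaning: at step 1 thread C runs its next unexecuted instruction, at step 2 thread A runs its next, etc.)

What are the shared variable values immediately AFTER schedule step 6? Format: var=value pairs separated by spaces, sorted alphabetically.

Step 1: thread C executes C1 (z = x). Shared: x=2 y=2 z=2. PCs: A@0 B@0 C@1
Step 2: thread A executes A1 (z = z + 5). Shared: x=2 y=2 z=7. PCs: A@1 B@0 C@1
Step 3: thread A executes A2 (y = 5). Shared: x=2 y=5 z=7. PCs: A@2 B@0 C@1
Step 4: thread A executes A3 (x = x * -1). Shared: x=-2 y=5 z=7. PCs: A@3 B@0 C@1
Step 5: thread C executes C2 (y = x). Shared: x=-2 y=-2 z=7. PCs: A@3 B@0 C@2
Step 6: thread B executes B1 (z = x). Shared: x=-2 y=-2 z=-2. PCs: A@3 B@1 C@2

Answer: x=-2 y=-2 z=-2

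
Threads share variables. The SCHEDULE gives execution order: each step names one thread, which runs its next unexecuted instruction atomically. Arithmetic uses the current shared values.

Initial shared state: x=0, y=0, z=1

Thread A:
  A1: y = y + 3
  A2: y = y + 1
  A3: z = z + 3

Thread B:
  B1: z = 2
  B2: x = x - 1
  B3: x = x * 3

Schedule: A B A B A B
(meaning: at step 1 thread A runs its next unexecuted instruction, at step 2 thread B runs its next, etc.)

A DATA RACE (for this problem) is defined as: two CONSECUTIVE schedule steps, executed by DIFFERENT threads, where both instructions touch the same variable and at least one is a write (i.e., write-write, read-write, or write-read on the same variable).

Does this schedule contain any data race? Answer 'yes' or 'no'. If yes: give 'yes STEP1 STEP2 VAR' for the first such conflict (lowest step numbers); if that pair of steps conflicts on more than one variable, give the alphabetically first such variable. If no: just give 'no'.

Answer: no

Derivation:
Steps 1,2: A(r=y,w=y) vs B(r=-,w=z). No conflict.
Steps 2,3: B(r=-,w=z) vs A(r=y,w=y). No conflict.
Steps 3,4: A(r=y,w=y) vs B(r=x,w=x). No conflict.
Steps 4,5: B(r=x,w=x) vs A(r=z,w=z). No conflict.
Steps 5,6: A(r=z,w=z) vs B(r=x,w=x). No conflict.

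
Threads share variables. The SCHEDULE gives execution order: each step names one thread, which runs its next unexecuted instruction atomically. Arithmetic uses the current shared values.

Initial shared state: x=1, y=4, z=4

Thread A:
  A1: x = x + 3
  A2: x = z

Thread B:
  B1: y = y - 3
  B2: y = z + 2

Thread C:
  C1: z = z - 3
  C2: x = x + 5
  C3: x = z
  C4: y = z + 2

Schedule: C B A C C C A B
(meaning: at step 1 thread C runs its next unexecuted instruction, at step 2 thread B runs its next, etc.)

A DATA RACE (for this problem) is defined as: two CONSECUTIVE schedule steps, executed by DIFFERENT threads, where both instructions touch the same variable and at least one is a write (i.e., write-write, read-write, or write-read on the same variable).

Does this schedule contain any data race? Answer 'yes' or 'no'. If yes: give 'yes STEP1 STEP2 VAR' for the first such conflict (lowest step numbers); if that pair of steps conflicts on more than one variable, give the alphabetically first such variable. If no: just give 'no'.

Answer: yes 3 4 x

Derivation:
Steps 1,2: C(r=z,w=z) vs B(r=y,w=y). No conflict.
Steps 2,3: B(r=y,w=y) vs A(r=x,w=x). No conflict.
Steps 3,4: A(x = x + 3) vs C(x = x + 5). RACE on x (W-W).
Steps 4,5: same thread (C). No race.
Steps 5,6: same thread (C). No race.
Steps 6,7: C(r=z,w=y) vs A(r=z,w=x). No conflict.
Steps 7,8: A(r=z,w=x) vs B(r=z,w=y). No conflict.
First conflict at steps 3,4.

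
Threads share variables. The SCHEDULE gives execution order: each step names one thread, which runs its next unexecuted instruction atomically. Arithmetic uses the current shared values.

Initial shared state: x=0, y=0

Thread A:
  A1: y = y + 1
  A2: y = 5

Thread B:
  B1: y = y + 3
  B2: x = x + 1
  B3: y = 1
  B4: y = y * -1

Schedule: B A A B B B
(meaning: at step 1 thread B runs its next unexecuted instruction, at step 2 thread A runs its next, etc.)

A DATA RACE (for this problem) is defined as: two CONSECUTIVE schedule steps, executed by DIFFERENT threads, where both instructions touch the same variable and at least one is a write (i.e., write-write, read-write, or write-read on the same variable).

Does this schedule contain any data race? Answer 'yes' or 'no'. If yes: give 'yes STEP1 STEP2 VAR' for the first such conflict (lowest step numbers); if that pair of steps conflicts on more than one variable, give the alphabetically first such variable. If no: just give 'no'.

Steps 1,2: B(y = y + 3) vs A(y = y + 1). RACE on y (W-W).
Steps 2,3: same thread (A). No race.
Steps 3,4: A(r=-,w=y) vs B(r=x,w=x). No conflict.
Steps 4,5: same thread (B). No race.
Steps 5,6: same thread (B). No race.
First conflict at steps 1,2.

Answer: yes 1 2 y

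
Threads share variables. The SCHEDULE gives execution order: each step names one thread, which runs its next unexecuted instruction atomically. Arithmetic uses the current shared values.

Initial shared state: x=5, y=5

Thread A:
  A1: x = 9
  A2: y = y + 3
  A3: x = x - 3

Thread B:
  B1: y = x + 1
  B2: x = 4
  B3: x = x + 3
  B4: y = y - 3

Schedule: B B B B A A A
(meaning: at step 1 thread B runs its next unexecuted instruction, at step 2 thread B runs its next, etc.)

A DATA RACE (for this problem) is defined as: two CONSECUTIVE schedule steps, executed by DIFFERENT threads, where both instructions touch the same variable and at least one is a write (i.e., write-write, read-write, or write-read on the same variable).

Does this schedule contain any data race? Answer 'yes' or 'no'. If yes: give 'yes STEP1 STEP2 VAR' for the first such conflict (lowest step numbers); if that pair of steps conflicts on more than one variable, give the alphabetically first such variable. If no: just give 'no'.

Answer: no

Derivation:
Steps 1,2: same thread (B). No race.
Steps 2,3: same thread (B). No race.
Steps 3,4: same thread (B). No race.
Steps 4,5: B(r=y,w=y) vs A(r=-,w=x). No conflict.
Steps 5,6: same thread (A). No race.
Steps 6,7: same thread (A). No race.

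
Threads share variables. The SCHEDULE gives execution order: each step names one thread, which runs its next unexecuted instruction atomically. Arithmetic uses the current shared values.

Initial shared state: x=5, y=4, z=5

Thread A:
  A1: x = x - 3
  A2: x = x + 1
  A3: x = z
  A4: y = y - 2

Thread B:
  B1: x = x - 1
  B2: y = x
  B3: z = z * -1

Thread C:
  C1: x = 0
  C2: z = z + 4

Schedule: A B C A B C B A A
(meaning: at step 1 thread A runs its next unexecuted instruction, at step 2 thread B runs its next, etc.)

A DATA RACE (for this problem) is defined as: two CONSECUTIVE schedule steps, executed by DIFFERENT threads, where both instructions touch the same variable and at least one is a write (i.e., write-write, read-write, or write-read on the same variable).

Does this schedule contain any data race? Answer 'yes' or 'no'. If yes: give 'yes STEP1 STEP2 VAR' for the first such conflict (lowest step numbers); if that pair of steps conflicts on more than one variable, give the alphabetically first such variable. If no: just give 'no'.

Steps 1,2: A(x = x - 3) vs B(x = x - 1). RACE on x (W-W).
Steps 2,3: B(x = x - 1) vs C(x = 0). RACE on x (W-W).
Steps 3,4: C(x = 0) vs A(x = x + 1). RACE on x (W-W).
Steps 4,5: A(x = x + 1) vs B(y = x). RACE on x (W-R).
Steps 5,6: B(r=x,w=y) vs C(r=z,w=z). No conflict.
Steps 6,7: C(z = z + 4) vs B(z = z * -1). RACE on z (W-W).
Steps 7,8: B(z = z * -1) vs A(x = z). RACE on z (W-R).
Steps 8,9: same thread (A). No race.
First conflict at steps 1,2.

Answer: yes 1 2 x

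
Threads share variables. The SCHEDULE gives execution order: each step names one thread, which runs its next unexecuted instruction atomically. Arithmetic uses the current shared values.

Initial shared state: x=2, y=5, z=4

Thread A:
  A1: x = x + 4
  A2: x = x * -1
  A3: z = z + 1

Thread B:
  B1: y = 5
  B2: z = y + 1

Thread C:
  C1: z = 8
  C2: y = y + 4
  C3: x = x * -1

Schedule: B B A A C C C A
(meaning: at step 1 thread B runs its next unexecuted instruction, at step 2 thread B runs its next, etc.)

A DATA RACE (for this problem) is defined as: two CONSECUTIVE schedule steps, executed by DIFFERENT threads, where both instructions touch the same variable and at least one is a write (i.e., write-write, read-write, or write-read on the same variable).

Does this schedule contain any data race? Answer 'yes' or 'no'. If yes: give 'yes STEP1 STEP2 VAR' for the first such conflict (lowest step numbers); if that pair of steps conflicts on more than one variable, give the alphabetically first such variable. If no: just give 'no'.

Steps 1,2: same thread (B). No race.
Steps 2,3: B(r=y,w=z) vs A(r=x,w=x). No conflict.
Steps 3,4: same thread (A). No race.
Steps 4,5: A(r=x,w=x) vs C(r=-,w=z). No conflict.
Steps 5,6: same thread (C). No race.
Steps 6,7: same thread (C). No race.
Steps 7,8: C(r=x,w=x) vs A(r=z,w=z). No conflict.

Answer: no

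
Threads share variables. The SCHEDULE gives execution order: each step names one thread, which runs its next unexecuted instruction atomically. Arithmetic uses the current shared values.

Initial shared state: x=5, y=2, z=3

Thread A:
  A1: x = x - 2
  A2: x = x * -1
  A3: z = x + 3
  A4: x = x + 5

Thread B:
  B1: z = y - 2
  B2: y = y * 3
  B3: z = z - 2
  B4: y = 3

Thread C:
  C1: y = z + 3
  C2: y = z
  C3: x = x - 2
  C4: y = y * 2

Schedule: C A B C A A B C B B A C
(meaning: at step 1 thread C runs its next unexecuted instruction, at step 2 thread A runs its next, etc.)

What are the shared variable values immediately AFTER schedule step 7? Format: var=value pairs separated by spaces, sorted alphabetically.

Answer: x=-3 y=12 z=0

Derivation:
Step 1: thread C executes C1 (y = z + 3). Shared: x=5 y=6 z=3. PCs: A@0 B@0 C@1
Step 2: thread A executes A1 (x = x - 2). Shared: x=3 y=6 z=3. PCs: A@1 B@0 C@1
Step 3: thread B executes B1 (z = y - 2). Shared: x=3 y=6 z=4. PCs: A@1 B@1 C@1
Step 4: thread C executes C2 (y = z). Shared: x=3 y=4 z=4. PCs: A@1 B@1 C@2
Step 5: thread A executes A2 (x = x * -1). Shared: x=-3 y=4 z=4. PCs: A@2 B@1 C@2
Step 6: thread A executes A3 (z = x + 3). Shared: x=-3 y=4 z=0. PCs: A@3 B@1 C@2
Step 7: thread B executes B2 (y = y * 3). Shared: x=-3 y=12 z=0. PCs: A@3 B@2 C@2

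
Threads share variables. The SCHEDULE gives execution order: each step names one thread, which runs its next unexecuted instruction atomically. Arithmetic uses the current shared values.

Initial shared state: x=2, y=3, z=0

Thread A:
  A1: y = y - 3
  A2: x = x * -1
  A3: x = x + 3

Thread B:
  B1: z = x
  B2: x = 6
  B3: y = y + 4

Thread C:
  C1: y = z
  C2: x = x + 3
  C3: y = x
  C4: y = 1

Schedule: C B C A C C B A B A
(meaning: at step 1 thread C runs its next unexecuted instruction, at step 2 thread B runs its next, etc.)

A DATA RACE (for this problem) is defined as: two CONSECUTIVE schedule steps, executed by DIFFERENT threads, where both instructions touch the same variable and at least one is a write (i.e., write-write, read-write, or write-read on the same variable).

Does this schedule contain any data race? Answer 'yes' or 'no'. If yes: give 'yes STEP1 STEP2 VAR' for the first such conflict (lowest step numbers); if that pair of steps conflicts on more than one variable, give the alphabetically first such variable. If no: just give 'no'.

Answer: yes 1 2 z

Derivation:
Steps 1,2: C(y = z) vs B(z = x). RACE on z (R-W).
Steps 2,3: B(z = x) vs C(x = x + 3). RACE on x (R-W).
Steps 3,4: C(r=x,w=x) vs A(r=y,w=y). No conflict.
Steps 4,5: A(y = y - 3) vs C(y = x). RACE on y (W-W).
Steps 5,6: same thread (C). No race.
Steps 6,7: C(r=-,w=y) vs B(r=-,w=x). No conflict.
Steps 7,8: B(x = 6) vs A(x = x * -1). RACE on x (W-W).
Steps 8,9: A(r=x,w=x) vs B(r=y,w=y). No conflict.
Steps 9,10: B(r=y,w=y) vs A(r=x,w=x). No conflict.
First conflict at steps 1,2.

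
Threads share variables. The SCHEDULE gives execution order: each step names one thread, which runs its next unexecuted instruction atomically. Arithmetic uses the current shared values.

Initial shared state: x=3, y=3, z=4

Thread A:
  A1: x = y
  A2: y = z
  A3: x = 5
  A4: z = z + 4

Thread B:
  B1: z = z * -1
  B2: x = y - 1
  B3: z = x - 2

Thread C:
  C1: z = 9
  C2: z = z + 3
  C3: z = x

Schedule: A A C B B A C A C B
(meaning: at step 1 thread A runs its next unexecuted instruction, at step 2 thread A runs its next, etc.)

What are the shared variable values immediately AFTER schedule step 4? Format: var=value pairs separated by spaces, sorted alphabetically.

Answer: x=3 y=4 z=-9

Derivation:
Step 1: thread A executes A1 (x = y). Shared: x=3 y=3 z=4. PCs: A@1 B@0 C@0
Step 2: thread A executes A2 (y = z). Shared: x=3 y=4 z=4. PCs: A@2 B@0 C@0
Step 3: thread C executes C1 (z = 9). Shared: x=3 y=4 z=9. PCs: A@2 B@0 C@1
Step 4: thread B executes B1 (z = z * -1). Shared: x=3 y=4 z=-9. PCs: A@2 B@1 C@1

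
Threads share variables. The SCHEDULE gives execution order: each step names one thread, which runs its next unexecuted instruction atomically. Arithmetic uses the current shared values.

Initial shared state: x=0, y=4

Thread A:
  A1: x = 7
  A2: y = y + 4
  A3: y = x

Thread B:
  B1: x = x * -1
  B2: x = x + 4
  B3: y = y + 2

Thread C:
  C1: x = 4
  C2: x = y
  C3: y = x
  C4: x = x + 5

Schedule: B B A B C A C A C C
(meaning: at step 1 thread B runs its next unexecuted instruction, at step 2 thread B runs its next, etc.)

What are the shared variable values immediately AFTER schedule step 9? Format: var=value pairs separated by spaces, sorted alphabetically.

Answer: x=10 y=10

Derivation:
Step 1: thread B executes B1 (x = x * -1). Shared: x=0 y=4. PCs: A@0 B@1 C@0
Step 2: thread B executes B2 (x = x + 4). Shared: x=4 y=4. PCs: A@0 B@2 C@0
Step 3: thread A executes A1 (x = 7). Shared: x=7 y=4. PCs: A@1 B@2 C@0
Step 4: thread B executes B3 (y = y + 2). Shared: x=7 y=6. PCs: A@1 B@3 C@0
Step 5: thread C executes C1 (x = 4). Shared: x=4 y=6. PCs: A@1 B@3 C@1
Step 6: thread A executes A2 (y = y + 4). Shared: x=4 y=10. PCs: A@2 B@3 C@1
Step 7: thread C executes C2 (x = y). Shared: x=10 y=10. PCs: A@2 B@3 C@2
Step 8: thread A executes A3 (y = x). Shared: x=10 y=10. PCs: A@3 B@3 C@2
Step 9: thread C executes C3 (y = x). Shared: x=10 y=10. PCs: A@3 B@3 C@3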